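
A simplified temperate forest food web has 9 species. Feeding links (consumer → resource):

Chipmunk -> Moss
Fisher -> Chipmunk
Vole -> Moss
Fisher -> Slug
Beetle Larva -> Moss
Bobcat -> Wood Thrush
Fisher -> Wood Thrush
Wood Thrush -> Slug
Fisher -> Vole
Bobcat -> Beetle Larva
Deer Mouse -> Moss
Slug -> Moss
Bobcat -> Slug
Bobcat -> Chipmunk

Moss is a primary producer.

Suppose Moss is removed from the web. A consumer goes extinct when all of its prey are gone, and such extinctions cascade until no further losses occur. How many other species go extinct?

8

Remove Moss.
Round 1: Vole (all prey gone), Beetle Larva (all prey gone), Deer Mouse (all prey gone), Slug (all prey gone), Chipmunk (all prey gone) → extinct.
Round 2: Wood Thrush (all prey gone) → extinct.
Round 3: Bobcat (all prey gone), Fisher (all prey gone) → extinct.
No further losses. Total secondary extinctions: 8.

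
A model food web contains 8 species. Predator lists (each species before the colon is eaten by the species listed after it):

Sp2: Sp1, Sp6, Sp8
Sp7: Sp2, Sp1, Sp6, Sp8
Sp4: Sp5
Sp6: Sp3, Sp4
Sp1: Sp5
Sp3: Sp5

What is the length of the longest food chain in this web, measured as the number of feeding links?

One longest chain: Sp7 → Sp2 → Sp6 → Sp3 → Sp5.
It has 5 species and 4 links.

4 links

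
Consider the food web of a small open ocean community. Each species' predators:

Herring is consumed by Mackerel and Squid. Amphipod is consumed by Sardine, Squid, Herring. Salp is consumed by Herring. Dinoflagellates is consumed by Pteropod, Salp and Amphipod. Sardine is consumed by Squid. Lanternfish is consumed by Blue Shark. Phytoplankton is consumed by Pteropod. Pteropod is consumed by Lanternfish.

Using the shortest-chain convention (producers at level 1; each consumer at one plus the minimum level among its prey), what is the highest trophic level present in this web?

Producers (level 1): Dinoflagellates, Phytoplankton.
Following each consumer down to its lowest-level prey: Dinoflagellates → Pteropod → Lanternfish → Blue Shark (levels 1 through 4).
All prey of Blue Shark (Lanternfish 3) are at level 3 or above, so Blue Shark is at level 1 + 3 = 4.
Every consumer has at least one prey at level 3 or below, so none exceeds level 4.

4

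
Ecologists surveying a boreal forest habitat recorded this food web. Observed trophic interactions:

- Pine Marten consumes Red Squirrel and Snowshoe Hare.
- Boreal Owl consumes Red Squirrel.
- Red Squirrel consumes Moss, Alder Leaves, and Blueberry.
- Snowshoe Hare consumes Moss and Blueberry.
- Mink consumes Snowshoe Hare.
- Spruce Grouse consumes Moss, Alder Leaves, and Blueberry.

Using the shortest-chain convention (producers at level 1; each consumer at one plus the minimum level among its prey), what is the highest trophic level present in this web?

3

Producers (level 1): Moss, Alder Leaves, Blueberry.
Following each consumer down to its lowest-level prey: Moss → Red Squirrel → Boreal Owl (levels 1 through 3).
All prey of Boreal Owl (Red Squirrel 2) are at level 2 or above, so Boreal Owl is at level 1 + 2 = 3.
Every consumer has at least one prey at level 2 or below, so none exceeds level 3.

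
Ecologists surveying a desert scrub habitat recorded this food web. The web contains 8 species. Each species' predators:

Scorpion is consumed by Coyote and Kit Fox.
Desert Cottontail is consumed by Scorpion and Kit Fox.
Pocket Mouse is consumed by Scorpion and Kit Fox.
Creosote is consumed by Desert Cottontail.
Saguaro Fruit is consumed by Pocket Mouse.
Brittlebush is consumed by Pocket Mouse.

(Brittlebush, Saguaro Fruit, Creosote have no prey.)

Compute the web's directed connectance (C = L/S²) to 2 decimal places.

The web has S = 8 species and L = 9 feeding links.
C = L / S² = 9 / 64 = 0.1406 ≈ 0.14.

C = 0.14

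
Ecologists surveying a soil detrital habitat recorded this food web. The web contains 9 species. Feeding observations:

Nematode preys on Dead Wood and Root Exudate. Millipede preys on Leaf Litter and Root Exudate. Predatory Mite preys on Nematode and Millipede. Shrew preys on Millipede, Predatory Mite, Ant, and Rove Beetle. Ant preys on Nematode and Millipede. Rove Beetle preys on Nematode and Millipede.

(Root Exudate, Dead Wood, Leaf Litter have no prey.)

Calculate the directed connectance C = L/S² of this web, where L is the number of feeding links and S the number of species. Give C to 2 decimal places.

The web has S = 9 species and L = 14 feeding links.
C = L / S² = 14 / 81 = 0.1728 ≈ 0.17.

C = 0.17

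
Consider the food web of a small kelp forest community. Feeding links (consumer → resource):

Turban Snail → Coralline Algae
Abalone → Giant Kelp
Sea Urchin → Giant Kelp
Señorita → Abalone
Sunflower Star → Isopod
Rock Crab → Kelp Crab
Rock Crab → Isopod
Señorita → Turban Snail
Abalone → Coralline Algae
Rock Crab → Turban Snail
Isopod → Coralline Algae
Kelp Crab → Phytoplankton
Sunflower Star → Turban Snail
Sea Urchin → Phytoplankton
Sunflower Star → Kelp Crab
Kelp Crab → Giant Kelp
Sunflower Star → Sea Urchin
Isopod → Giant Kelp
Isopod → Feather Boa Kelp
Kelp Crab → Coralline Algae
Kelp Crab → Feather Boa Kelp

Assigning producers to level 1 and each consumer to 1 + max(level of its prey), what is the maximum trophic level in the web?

Producers (level 1): Phytoplankton, Giant Kelp, Coralline Algae, Feather Boa Kelp.
Coralline Algae → Turban Snail → Rock Crab gives Rock Crab level 3.
No species has a prey at level 3, so no species reaches level 4.

3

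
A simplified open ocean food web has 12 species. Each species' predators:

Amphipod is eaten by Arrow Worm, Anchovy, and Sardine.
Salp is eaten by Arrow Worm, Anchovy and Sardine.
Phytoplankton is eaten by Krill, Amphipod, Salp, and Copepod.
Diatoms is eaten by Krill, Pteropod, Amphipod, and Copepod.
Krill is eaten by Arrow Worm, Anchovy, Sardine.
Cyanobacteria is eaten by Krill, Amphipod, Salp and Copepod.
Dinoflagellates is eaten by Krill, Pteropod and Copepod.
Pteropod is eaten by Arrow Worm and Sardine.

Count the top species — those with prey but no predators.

Top species (has prey, but nothing eats it): Copepod, Sardine, Arrow Worm, Anchovy.
Count: 4.

4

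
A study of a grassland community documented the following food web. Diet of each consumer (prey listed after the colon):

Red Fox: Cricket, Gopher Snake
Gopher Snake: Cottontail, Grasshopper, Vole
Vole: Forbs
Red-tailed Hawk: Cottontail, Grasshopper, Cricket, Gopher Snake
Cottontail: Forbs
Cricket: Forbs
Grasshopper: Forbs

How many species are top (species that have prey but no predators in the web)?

2

Top species (has prey, but nothing eats it): Red Fox, Red-tailed Hawk.
Count: 2.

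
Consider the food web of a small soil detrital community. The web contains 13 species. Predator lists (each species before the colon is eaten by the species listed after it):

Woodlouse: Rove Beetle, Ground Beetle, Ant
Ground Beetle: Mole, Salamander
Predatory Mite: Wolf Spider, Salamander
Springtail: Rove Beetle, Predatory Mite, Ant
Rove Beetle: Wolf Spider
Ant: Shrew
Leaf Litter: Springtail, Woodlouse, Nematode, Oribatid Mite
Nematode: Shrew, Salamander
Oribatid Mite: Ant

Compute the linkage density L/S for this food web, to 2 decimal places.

L/S = 1.46

There are L = 19 links among S = 13 species.
L/S = 19/13 = 1.4615 ≈ 1.46.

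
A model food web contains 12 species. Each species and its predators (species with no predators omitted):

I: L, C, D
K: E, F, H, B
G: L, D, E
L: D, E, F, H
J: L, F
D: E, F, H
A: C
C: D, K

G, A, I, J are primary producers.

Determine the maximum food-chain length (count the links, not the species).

One longest chain: G → L → D → E.
It has 4 species and 3 links.

3 links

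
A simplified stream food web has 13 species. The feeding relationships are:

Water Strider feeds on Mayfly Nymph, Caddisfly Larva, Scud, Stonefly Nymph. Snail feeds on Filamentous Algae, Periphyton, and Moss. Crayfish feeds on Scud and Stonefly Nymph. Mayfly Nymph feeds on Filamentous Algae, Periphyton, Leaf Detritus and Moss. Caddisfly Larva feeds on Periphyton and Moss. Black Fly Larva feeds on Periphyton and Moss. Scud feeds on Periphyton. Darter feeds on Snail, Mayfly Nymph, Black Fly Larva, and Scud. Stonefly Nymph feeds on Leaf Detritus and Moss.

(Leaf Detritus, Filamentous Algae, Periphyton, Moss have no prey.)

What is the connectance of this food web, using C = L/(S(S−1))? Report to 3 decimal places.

The web has S = 13 species and L = 24 feeding links.
C = L / (S(S−1)) = 24 / 156 = 0.1538 ≈ 0.154.

C = 0.154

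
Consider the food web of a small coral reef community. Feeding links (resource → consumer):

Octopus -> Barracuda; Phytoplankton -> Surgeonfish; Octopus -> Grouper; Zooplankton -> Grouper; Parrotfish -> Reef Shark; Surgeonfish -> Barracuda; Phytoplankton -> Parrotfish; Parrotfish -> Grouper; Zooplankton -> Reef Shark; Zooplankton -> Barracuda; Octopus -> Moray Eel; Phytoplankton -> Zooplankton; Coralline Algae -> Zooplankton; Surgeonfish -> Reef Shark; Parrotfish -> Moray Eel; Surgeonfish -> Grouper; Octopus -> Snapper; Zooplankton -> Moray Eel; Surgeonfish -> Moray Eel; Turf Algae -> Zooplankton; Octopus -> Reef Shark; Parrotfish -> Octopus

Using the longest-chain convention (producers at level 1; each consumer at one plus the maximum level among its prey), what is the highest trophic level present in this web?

4

Producers (level 1): Phytoplankton, Turf Algae, Coralline Algae.
Phytoplankton → Parrotfish → Octopus → Reef Shark gives Reef Shark level 4.
No species has a prey at level 4, so no species reaches level 5.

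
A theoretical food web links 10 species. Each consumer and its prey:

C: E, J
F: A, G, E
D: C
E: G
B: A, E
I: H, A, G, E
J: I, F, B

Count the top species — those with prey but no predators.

1

Top species (has prey, but nothing eats it): D.
Count: 1.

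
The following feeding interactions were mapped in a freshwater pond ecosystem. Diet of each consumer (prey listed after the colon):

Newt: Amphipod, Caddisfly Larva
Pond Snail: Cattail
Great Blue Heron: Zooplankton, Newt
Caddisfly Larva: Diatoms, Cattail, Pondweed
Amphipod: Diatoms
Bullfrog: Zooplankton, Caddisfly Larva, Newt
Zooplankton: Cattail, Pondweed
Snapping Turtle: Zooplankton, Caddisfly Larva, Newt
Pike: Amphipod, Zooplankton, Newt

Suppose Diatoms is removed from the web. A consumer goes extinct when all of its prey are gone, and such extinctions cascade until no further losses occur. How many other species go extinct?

Remove Diatoms.
Round 1: Amphipod (all prey gone) → extinct.
No further losses. Total secondary extinctions: 1.

1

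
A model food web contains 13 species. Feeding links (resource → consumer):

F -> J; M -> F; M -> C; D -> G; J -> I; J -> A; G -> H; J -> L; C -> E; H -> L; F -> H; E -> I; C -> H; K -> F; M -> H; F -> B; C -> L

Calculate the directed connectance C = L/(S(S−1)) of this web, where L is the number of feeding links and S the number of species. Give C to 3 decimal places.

C = 0.109

The web has S = 13 species and L = 17 feeding links.
C = L / (S(S−1)) = 17 / 156 = 0.1090 ≈ 0.109.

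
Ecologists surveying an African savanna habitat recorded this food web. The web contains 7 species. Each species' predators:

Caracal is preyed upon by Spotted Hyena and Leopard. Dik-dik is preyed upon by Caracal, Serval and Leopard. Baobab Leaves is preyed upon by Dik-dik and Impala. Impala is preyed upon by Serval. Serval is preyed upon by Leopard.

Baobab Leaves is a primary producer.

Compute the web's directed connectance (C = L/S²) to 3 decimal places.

C = 0.184

The web has S = 7 species and L = 9 feeding links.
C = L / S² = 9 / 49 = 0.1837 ≈ 0.184.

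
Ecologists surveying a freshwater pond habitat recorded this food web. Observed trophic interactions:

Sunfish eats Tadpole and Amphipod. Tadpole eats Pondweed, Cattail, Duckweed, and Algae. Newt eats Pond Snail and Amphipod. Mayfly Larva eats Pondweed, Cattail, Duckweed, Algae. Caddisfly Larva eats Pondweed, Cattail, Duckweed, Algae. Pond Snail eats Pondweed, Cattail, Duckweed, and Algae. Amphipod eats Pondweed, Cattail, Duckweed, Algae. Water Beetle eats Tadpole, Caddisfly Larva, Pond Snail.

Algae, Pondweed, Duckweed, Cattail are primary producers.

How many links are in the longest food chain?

2 links

One longest chain: Algae → Caddisfly Larva → Water Beetle.
It has 3 species and 2 links.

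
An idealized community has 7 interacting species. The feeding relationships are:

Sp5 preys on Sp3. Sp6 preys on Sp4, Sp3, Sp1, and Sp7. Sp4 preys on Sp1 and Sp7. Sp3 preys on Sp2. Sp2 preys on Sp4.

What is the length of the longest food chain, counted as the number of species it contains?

5 species

One longest chain: Sp7 → Sp4 → Sp2 → Sp3 → Sp5.
It has 5 species and 4 links.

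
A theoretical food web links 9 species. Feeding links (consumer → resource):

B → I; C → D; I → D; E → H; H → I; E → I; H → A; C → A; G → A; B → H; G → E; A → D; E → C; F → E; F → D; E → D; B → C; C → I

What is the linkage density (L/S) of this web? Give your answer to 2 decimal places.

There are L = 18 links among S = 9 species.
L/S = 18/9 = 2.0000 ≈ 2.00.

L/S = 2.00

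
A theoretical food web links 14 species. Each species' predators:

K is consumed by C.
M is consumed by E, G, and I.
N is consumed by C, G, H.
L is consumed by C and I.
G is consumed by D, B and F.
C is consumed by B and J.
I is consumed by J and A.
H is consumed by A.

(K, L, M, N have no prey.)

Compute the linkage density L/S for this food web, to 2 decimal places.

L/S = 1.21

There are L = 17 links among S = 14 species.
L/S = 17/14 = 1.2143 ≈ 1.21.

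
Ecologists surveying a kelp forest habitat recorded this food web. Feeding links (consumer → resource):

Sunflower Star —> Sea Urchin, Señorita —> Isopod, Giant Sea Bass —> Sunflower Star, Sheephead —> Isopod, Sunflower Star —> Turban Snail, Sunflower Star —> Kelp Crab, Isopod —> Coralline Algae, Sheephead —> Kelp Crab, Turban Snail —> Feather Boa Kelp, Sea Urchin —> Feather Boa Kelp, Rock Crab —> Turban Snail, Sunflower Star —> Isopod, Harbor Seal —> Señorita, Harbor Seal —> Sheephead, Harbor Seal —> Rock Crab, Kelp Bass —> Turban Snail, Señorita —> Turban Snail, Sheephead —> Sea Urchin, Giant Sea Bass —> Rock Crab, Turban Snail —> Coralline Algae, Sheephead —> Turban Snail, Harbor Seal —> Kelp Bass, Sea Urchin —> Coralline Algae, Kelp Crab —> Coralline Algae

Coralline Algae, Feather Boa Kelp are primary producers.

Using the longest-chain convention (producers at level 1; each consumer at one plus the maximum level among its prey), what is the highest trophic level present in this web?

Producers (level 1): Coralline Algae, Feather Boa Kelp.
Coralline Algae → Turban Snail → Rock Crab → Harbor Seal gives Harbor Seal level 4.
No species has a prey at level 4, so no species reaches level 5.

4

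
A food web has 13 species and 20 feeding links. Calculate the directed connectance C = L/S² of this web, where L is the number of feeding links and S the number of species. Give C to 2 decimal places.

The web has S = 13 species and L = 20 feeding links.
C = L / S² = 20 / 169 = 0.1183 ≈ 0.12.

C = 0.12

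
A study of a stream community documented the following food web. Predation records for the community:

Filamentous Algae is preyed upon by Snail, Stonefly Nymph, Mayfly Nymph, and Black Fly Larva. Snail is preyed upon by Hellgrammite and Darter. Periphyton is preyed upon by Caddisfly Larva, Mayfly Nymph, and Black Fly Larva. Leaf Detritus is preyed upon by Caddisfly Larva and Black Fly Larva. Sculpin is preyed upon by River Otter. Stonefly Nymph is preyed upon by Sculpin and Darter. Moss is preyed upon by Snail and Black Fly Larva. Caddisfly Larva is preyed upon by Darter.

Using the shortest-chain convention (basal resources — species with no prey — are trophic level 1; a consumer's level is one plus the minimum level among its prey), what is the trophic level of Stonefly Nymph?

Trophic level 2

Filamentous Algae has no prey (basal) → level 1.
Stonefly Nymph eats Filamentous Algae → level 2.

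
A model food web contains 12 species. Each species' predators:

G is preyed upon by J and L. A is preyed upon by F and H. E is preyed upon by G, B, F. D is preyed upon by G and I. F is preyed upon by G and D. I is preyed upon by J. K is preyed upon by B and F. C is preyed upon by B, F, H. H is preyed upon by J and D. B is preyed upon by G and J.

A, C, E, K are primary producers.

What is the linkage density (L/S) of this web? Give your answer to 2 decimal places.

There are L = 21 links among S = 12 species.
L/S = 21/12 = 1.7500 ≈ 1.75.

L/S = 1.75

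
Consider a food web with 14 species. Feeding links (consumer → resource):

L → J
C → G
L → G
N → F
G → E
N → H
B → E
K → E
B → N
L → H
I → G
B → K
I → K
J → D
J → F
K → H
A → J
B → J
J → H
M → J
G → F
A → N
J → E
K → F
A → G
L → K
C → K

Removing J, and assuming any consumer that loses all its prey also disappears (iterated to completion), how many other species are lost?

Remove J.
Round 1: M (all prey gone) → extinct.
No further losses. Total secondary extinctions: 1.

1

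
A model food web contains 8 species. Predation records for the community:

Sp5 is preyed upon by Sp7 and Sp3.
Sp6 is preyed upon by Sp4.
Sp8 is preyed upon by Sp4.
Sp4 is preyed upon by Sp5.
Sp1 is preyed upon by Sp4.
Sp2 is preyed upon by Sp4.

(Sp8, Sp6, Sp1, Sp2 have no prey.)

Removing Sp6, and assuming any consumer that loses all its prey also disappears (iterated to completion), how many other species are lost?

0

Remove Sp6.
Every predator of it retains at least one other prey: Sp4 still has Sp8, Sp1, Sp2.
No consumer loses all prey, so no secondary extinctions occur.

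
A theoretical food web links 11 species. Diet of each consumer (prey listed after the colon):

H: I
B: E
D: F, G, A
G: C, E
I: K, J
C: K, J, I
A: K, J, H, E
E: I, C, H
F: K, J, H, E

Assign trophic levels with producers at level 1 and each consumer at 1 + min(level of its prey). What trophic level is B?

K is a producer → level 1.
I eats K → level 2.
E eats I → level 3.
B eats E → level 4.
No prey of B is below level 3, so 4 is the minimum.

Trophic level 4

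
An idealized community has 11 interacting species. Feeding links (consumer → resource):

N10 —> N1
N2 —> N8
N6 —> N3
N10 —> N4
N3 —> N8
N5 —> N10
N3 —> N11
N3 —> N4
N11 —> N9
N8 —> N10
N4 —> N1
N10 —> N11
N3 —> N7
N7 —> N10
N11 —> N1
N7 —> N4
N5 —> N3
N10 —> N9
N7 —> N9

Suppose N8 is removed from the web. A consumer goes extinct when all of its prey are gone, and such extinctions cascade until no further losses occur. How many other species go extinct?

1

Remove N8.
Round 1: N2 (all prey gone) → extinct.
No further losses. Total secondary extinctions: 1.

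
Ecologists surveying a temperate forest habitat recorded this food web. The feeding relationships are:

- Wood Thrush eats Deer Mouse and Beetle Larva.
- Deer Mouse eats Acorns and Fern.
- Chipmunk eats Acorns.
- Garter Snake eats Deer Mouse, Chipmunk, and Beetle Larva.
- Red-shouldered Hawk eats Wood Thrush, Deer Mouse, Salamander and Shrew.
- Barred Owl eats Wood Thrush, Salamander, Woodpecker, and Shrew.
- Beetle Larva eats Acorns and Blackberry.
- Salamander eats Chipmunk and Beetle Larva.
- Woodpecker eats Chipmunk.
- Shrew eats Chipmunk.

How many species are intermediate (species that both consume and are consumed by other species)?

7

Intermediate species (has both prey and predators): Chipmunk, Beetle Larva, Deer Mouse, Wood Thrush, Salamander, Woodpecker, Shrew.
Count: 7.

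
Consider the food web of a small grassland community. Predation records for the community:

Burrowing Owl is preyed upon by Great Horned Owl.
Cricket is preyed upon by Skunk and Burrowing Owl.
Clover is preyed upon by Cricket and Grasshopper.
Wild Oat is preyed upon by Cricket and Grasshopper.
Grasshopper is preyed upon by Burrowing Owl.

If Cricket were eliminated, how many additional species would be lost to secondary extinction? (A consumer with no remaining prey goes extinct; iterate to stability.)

Remove Cricket.
Round 1: Skunk (all prey gone) → extinct.
No further losses. Total secondary extinctions: 1.

1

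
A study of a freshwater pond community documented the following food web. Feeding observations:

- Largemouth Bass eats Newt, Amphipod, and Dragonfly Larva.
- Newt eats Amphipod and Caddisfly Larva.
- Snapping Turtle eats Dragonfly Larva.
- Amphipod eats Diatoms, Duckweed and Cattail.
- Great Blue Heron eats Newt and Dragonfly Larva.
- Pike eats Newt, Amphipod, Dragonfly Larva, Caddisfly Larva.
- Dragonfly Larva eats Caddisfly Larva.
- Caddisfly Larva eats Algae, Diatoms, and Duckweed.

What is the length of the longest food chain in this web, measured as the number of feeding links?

3 links

One longest chain: Diatoms → Caddisfly Larva → Dragonfly Larva → Pike.
It has 4 species and 3 links.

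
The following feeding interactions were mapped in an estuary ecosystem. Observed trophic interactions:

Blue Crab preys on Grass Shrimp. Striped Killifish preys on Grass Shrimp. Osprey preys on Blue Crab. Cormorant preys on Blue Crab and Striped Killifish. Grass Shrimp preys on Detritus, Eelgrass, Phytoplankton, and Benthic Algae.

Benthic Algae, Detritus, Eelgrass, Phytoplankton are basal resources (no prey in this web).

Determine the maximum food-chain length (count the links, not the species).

3 links

One longest chain: Benthic Algae → Grass Shrimp → Striped Killifish → Cormorant.
It has 4 species and 3 links.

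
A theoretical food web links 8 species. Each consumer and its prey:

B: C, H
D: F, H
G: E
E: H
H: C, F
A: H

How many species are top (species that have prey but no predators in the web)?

Top species (has prey, but nothing eats it): B, A, D, G.
Count: 4.

4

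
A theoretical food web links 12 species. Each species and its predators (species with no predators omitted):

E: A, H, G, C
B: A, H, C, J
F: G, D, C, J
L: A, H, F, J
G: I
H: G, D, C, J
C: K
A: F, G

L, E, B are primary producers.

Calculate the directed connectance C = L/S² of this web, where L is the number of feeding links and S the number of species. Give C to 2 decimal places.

C = 0.17

The web has S = 12 species and L = 24 feeding links.
C = L / S² = 24 / 144 = 0.1667 ≈ 0.17.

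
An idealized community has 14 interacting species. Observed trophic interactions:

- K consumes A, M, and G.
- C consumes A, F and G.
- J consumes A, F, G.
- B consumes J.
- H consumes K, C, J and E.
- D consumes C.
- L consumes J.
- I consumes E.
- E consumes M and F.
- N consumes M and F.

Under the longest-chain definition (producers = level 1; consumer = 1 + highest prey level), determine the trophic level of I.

Trophic level 3

F is a producer → level 1.
E eats F (level 1); other prey at levels: M 1 → level 2.
I eats E → level 3.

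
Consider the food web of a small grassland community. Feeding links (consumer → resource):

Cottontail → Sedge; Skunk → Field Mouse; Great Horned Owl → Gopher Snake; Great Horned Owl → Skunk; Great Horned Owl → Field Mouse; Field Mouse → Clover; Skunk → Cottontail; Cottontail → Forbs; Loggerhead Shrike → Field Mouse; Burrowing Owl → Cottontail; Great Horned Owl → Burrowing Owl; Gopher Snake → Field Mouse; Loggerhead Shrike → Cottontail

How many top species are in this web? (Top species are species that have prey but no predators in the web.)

2

Top species (has prey, but nothing eats it): Loggerhead Shrike, Great Horned Owl.
Count: 2.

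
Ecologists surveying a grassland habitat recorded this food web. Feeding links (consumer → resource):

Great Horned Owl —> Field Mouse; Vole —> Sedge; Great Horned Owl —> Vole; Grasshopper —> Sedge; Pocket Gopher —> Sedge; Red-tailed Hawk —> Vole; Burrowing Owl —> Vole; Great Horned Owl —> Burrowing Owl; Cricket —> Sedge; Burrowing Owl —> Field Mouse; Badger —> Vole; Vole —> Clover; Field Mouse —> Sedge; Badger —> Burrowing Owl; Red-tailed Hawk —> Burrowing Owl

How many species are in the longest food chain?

4 species

One longest chain: Sedge → Vole → Burrowing Owl → Red-tailed Hawk.
It has 4 species and 3 links.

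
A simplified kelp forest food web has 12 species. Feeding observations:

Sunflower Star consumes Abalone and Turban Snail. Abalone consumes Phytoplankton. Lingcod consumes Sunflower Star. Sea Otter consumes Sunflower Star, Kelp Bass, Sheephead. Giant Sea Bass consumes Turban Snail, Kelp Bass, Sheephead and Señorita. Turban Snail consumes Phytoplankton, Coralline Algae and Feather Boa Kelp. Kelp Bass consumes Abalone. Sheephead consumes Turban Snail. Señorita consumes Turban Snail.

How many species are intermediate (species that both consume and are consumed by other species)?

Intermediate species (has both prey and predators): Abalone, Turban Snail, Sheephead, Sunflower Star, Kelp Bass, Señorita.
Count: 6.

6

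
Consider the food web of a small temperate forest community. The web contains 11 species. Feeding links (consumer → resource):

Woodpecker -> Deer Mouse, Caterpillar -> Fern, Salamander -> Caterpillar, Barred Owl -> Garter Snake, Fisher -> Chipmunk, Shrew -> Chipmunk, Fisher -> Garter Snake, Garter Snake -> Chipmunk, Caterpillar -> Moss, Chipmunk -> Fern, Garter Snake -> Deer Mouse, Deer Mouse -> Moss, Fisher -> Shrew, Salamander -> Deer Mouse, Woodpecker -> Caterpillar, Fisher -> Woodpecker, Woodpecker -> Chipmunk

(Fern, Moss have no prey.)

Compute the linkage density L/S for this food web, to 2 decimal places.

There are L = 17 links among S = 11 species.
L/S = 17/11 = 1.5455 ≈ 1.55.

L/S = 1.55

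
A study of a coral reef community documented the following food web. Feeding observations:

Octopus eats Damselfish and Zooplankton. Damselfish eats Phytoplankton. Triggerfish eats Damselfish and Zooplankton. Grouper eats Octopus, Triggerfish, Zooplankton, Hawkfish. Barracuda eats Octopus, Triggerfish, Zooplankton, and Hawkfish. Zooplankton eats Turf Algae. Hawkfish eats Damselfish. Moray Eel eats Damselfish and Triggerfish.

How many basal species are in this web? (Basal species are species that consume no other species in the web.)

2

Basal species (no prey listed): Phytoplankton, Turf Algae.
Count: 2.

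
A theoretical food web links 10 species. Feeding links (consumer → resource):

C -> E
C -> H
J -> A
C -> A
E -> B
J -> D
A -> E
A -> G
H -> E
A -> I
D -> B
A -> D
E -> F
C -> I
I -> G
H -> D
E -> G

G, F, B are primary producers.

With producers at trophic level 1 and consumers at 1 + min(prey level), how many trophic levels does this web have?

3

Producers (level 1): G, F, B.
Following each consumer down to its lowest-level prey: B → D → J (levels 1 through 3).
All prey of J (D 2, A 2) are at level 2 or above, so J is at level 1 + 2 = 3.
Every consumer has at least one prey at level 2 or below, so none exceeds level 3.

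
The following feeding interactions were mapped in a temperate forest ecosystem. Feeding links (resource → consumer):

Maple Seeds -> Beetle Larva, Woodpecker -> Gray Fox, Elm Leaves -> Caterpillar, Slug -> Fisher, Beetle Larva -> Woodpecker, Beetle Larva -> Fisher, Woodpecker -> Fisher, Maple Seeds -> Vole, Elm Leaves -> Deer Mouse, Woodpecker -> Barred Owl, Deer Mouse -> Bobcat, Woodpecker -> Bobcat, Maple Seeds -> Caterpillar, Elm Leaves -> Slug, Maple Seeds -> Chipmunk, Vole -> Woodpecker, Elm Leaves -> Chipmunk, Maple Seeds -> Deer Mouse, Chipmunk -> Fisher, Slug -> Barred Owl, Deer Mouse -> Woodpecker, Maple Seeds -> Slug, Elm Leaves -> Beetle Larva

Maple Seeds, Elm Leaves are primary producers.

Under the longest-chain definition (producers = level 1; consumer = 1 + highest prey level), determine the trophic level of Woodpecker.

Trophic level 3

Maple Seeds is a producer → level 1.
Vole eats Maple Seeds → level 2.
Woodpecker eats Vole (level 2); other prey at levels: Beetle Larva 2, Deer Mouse 2 → level 3.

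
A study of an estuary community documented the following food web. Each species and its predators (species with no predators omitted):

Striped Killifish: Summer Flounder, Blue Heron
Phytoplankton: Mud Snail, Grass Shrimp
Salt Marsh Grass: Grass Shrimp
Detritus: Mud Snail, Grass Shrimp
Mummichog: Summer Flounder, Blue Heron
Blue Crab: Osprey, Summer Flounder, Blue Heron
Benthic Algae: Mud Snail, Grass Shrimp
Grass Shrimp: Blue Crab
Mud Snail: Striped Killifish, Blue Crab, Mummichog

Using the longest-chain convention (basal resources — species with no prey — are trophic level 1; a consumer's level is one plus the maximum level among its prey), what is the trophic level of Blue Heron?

Trophic level 4

Phytoplankton has no prey (basal) → level 1.
Mud Snail eats Phytoplankton (level 1); other prey at levels: Detritus 1, Benthic Algae 1 → level 2.
Mummichog eats Mud Snail → level 3.
Blue Heron eats Mummichog (level 3); other prey at levels: Striped Killifish 3, Blue Crab 3 → level 4.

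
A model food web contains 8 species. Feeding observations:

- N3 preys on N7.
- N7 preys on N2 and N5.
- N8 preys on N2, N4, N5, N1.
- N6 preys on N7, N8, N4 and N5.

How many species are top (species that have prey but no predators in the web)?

2

Top species (has prey, but nothing eats it): N3, N6.
Count: 2.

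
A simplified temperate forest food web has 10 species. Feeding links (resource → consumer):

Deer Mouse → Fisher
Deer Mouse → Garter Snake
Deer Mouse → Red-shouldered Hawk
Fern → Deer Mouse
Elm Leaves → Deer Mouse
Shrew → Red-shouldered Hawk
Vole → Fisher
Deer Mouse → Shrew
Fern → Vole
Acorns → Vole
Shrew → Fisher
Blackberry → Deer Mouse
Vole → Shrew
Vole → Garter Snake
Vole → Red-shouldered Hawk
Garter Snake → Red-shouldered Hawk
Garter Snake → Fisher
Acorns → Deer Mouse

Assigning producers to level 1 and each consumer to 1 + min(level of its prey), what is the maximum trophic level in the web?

3

Producers (level 1): Blackberry, Elm Leaves, Acorns, Fern.
Following each consumer down to its lowest-level prey: Blackberry → Deer Mouse → Red-shouldered Hawk (levels 1 through 3).
All prey of Red-shouldered Hawk (Deer Mouse 2, Vole 2, Shrew 3, Garter Snake 3) are at level 2 or above, so Red-shouldered Hawk is at level 1 + 2 = 3.
Every consumer has at least one prey at level 2 or below, so none exceeds level 3.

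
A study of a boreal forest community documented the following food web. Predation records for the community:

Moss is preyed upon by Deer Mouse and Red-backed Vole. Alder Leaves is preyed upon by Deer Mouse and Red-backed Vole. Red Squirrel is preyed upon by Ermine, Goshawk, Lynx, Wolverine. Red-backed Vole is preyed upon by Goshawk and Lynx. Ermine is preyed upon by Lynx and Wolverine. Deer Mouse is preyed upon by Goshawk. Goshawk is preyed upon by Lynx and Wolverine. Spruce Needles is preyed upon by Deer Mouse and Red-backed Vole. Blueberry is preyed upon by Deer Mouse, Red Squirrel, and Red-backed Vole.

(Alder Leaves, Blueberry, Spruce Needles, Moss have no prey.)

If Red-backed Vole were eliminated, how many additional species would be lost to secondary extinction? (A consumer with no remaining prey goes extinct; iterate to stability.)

0

Remove Red-backed Vole.
Every predator of it retains at least one other prey: Goshawk still has Deer Mouse, Red Squirrel; Lynx still has Red Squirrel, Ermine, Goshawk.
No consumer loses all prey, so no secondary extinctions occur.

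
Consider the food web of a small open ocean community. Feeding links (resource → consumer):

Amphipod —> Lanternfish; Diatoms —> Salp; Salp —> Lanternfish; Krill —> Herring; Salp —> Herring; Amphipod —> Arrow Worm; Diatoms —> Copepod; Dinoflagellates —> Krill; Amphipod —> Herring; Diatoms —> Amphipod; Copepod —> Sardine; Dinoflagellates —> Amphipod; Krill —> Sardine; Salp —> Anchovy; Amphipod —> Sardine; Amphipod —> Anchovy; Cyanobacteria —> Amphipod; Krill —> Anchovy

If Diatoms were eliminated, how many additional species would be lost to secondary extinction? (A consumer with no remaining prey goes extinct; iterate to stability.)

Remove Diatoms.
Round 1: Salp (all prey gone), Copepod (all prey gone) → extinct.
No further losses. Total secondary extinctions: 2.

2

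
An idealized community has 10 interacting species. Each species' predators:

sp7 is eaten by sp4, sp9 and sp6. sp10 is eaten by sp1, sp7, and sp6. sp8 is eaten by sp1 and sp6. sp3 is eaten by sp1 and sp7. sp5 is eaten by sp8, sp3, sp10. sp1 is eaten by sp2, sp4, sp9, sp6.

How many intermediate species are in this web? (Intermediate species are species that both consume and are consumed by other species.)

5

Intermediate species (has both prey and predators): sp3, sp10, sp8, sp7, sp1.
Count: 5.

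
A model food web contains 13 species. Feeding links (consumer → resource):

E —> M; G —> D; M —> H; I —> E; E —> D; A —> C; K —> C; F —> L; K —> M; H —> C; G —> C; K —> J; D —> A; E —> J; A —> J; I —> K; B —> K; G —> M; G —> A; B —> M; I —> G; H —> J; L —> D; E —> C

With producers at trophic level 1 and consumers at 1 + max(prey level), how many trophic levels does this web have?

Producers (level 1): J, C.
J → H → M → G → I gives I level 5.
No species has a prey at level 5, so no species reaches level 6.

5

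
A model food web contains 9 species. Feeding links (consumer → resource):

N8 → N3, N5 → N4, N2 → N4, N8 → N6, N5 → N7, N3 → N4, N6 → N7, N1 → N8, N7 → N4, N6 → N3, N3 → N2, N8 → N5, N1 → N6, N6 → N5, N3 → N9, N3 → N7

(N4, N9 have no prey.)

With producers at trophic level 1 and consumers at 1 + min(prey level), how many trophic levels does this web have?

Producers (level 1): N4, N9.
Following each consumer down to its lowest-level prey: N4 → N7 → N6 → N1 (levels 1 through 4).
All prey of N1 (N6 3, N8 3) are at level 3 or above, so N1 is at level 1 + 3 = 4.
Every consumer has at least one prey at level 3 or below, so none exceeds level 4.

4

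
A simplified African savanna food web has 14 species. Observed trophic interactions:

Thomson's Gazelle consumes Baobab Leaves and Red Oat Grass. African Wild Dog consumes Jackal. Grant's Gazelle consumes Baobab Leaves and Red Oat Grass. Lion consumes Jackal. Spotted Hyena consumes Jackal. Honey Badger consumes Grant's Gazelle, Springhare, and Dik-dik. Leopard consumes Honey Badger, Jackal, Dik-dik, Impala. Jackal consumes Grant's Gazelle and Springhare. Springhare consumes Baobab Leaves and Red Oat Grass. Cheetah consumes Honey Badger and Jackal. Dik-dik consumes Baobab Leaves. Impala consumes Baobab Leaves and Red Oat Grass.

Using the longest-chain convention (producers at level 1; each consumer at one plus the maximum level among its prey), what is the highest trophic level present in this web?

Producers (level 1): Red Oat Grass, Baobab Leaves.
Red Oat Grass → Grant's Gazelle → Jackal → African Wild Dog gives African Wild Dog level 4.
No species has a prey at level 4, so no species reaches level 5.

4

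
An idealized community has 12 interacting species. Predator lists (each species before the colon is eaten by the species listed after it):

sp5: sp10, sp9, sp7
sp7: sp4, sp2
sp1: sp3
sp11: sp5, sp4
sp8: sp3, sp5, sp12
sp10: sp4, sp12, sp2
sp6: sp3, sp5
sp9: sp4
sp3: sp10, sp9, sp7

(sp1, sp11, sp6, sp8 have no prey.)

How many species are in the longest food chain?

4 species

One longest chain: sp1 → sp3 → sp7 → sp4.
It has 4 species and 3 links.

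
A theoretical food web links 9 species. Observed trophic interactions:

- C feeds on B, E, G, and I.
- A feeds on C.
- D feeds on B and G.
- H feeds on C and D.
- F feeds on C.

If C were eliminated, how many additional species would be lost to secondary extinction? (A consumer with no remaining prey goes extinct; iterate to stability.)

2

Remove C.
Round 1: F (all prey gone), A (all prey gone) → extinct.
No further losses. Total secondary extinctions: 2.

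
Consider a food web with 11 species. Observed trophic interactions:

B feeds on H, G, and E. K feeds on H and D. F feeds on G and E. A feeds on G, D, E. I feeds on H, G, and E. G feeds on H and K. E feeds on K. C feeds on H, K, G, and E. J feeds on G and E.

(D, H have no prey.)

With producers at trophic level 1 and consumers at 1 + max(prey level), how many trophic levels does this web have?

Producers (level 1): D, H.
D → K → G → I gives I level 4.
No species has a prey at level 4, so no species reaches level 5.

4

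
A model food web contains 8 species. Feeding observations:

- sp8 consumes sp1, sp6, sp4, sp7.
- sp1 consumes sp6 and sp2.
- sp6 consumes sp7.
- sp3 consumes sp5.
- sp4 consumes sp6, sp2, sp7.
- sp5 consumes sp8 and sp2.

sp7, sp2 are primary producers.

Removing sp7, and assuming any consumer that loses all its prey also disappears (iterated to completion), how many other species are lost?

1

Remove sp7.
Round 1: sp6 (all prey gone) → extinct.
No further losses. Total secondary extinctions: 1.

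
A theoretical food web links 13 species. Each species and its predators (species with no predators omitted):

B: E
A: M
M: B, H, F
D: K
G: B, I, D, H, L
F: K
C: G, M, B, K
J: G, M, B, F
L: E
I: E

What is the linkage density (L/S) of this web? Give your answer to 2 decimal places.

L/S = 1.69

There are L = 22 links among S = 13 species.
L/S = 22/13 = 1.6923 ≈ 1.69.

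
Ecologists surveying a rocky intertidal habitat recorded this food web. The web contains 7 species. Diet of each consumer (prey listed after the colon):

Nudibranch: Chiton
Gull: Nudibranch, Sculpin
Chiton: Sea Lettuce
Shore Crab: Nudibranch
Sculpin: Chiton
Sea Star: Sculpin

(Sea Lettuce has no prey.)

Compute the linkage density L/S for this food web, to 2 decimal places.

There are L = 7 links among S = 7 species.
L/S = 7/7 = 1.0000 ≈ 1.00.

L/S = 1.00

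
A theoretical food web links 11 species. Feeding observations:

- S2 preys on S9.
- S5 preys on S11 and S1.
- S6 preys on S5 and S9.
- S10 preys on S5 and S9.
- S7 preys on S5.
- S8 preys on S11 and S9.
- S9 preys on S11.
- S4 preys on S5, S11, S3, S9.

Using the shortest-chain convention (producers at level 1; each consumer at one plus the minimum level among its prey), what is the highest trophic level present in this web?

Producers (level 1): S11, S3, S1.
Following each consumer down to its lowest-level prey: S11 → S5 → S7 (levels 1 through 3).
All prey of S7 (S5 2) are at level 2 or above, so S7 is at level 1 + 2 = 3.
Every consumer has at least one prey at level 2 or below, so none exceeds level 3.

3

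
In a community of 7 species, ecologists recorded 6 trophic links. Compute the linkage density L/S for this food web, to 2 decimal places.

There are L = 6 links among S = 7 species.
L/S = 6/7 = 0.8571 ≈ 0.86.

L/S = 0.86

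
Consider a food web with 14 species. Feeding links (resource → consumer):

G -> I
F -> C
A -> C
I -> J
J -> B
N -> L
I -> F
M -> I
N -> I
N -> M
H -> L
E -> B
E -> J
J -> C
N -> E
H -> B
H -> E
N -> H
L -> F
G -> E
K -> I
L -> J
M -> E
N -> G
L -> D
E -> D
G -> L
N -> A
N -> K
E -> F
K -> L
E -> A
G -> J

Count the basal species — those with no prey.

Basal species (no prey listed): N.
Count: 1.

1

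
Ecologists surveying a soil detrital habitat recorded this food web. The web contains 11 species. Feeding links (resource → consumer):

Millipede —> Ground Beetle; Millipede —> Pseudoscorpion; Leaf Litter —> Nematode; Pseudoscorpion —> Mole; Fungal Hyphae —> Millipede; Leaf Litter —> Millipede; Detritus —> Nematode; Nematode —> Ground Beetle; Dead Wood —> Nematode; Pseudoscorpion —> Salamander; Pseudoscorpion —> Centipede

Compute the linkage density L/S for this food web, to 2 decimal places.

There are L = 11 links among S = 11 species.
L/S = 11/11 = 1.0000 ≈ 1.00.

L/S = 1.00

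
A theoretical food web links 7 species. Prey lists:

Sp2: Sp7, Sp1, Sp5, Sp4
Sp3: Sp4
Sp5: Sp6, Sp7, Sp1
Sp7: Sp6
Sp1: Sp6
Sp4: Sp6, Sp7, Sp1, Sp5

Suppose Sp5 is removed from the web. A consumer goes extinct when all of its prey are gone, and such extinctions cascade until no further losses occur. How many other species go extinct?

Remove Sp5.
Every predator of it retains at least one other prey: Sp4 still has Sp6, Sp7, Sp1; Sp2 still has Sp7, Sp1, Sp4.
No consumer loses all prey, so no secondary extinctions occur.

0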